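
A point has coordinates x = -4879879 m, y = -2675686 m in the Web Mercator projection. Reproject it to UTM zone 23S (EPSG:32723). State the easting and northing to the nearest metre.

Web Mercator inverse (R = 6378137 m) → φ = -23.36060206°, λ = -43.83669890°.
UTM 23S forward: E = 618903.478 m, N = 7416082.111 m.

E 618903 m, N 7416082 m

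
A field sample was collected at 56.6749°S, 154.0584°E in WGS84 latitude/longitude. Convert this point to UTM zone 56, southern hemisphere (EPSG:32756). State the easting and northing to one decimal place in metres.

Zone 56 central meridian λ₀ = 6×56 − 183 = 153°; Δλ = +1.0584°.
Transverse Mercator on WGS84 with k₀ = 0.9996 gives E = 564853.690 m, N = 3718301.212 m.

E 564853.7 m, N 3718301.2 m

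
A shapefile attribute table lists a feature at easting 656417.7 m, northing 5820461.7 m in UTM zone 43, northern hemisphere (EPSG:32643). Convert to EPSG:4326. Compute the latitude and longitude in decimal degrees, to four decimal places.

Zone 43N: λ₀ = 75°, k₀ = 0.9996, false easting 500000 m.
Meridian distance M = (N − FN)/k₀ = 5822790.8 m.
Inverse transverse Mercator on WGS84 gives φ = 52.51180015°, λ = 77.30500044°.

lat 52.5118°, lon 77.3050°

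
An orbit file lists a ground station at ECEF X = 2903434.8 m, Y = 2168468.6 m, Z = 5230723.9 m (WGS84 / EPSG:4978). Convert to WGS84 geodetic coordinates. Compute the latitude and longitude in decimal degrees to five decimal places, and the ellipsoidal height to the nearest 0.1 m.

λ = atan2(Y, X) = 36.75470002°; p = √(X²+Y²) = 3623836.3 m.
Bowring's method on WGS84 (a = 6378137 m, b = 6356752.314 m) gives φ = 55.46579950°, h = -279.510 m.

lat 55.46580°, lon 36.75470°, h -279.5 m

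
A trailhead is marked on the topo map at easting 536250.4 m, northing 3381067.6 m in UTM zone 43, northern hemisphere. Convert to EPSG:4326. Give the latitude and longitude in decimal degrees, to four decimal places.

lat 30.5615°, lon 75.3780°

Zone 43N: λ₀ = 75°, k₀ = 0.9996, false easting 500000 m.
Meridian distance M = (N − FN)/k₀ = 3382420.6 m.
Inverse transverse Mercator on WGS84 gives φ = 30.56150028°, λ = 75.37800035°.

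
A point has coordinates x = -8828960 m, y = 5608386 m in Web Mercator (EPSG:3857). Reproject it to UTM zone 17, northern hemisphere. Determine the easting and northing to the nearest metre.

E 633242 m, N 4975061 m

Web Mercator inverse (R = 6378137 m) → φ = 44.91650200°, λ = -79.31189711°.
UTM 17N forward: E = 633241.516 m, N = 4975061.018 m.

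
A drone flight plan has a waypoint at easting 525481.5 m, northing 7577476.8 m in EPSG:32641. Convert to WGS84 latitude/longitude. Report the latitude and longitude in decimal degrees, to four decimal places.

Zone 41N: λ₀ = 63°, k₀ = 0.9996, false easting 500000 m.
Meridian distance M = (N − FN)/k₀ = 7580509.0 m.
Inverse transverse Mercator on WGS84 gives φ = 68.30930002°, λ = 63.61779974°.

lat 68.3093°, lon 63.6178°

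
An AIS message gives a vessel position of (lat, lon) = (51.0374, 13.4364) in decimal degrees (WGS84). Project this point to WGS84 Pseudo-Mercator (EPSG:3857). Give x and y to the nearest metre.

x 1495733 m, y 6627912 m

Web Mercator is spherical with R = a = 6378137 m.
x = R·λ = 6378137 × 0.234509420 = 1495733.206 m.
y = R·ln tan(π/4 + φ/2) = 6378137 × 1.039161125 = 6627912.018 m.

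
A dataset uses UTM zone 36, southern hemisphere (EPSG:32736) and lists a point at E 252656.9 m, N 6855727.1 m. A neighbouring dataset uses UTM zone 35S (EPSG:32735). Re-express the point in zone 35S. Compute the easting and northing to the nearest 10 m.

UTM 36S → geographic: φ = -28.40149995°, λ = 30.47539954°.
UTM 35S (λ₀ = 27°) forward: E = 840550.276 m, N = 6853403.558 m.

E 840550 m, N 6853400 m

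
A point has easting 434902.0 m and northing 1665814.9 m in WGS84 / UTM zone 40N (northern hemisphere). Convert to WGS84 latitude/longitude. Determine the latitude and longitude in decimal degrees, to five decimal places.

Zone 40N: λ₀ = 57°, k₀ = 0.9996, false easting 500000 m.
Meridian distance M = (N − FN)/k₀ = 1666481.5 m.
Inverse transverse Mercator on WGS84 gives φ = 15.06690000°, λ = 56.39430037°.

lat 15.06690°, lon 56.39430°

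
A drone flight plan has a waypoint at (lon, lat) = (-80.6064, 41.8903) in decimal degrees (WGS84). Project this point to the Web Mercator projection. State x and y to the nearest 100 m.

Web Mercator is spherical with R = a = 6378137 m.
x = R·λ = 6378137 × -1.406847078 = -8973063.403 m.
y = R·ln tan(π/4 + φ/2) = 6378137 × 0.806593062 = 5144561.054 m.

x -8973100 m, y 5144600 m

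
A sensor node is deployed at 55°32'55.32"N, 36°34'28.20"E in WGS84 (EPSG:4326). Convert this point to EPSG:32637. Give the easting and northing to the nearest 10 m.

E 346990 m, N 6158520 m

Zone 37 central meridian λ₀ = 6×37 − 183 = 39°; Δλ = -2.4255°.
Transverse Mercator on WGS84 with k₀ = 0.9996 gives E = 346985.266 m, N = 6158524.354 m.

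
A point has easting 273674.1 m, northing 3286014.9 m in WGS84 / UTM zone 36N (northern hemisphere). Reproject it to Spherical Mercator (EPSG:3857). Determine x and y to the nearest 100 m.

Unproject from UTM 36N (λ₀ = 33°) → φ = 29.68359973°, λ = 30.66110007°.
Web Mercator (R = 6378137 m): x = 3413178.047 m, y = 3462944.029 m.

x 3413200 m, y 3462900 m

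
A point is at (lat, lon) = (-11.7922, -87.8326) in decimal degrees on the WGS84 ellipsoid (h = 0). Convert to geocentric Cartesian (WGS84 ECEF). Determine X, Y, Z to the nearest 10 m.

WGS84: a = 6378137 m, e² = 0.006694380; N(φ) = a/√(1−e²sin²φ) = 6379028.803 m.
X = (N+h)·cosφ·cosλ = 236158.523 m; Y = (N+h)·cosφ·sinλ = -6239933.530 m; Z = (N(1−e²)+h)·sinφ = -1294909.095 m.

X 236160 m, Y -6239930 m, Z -1294910 m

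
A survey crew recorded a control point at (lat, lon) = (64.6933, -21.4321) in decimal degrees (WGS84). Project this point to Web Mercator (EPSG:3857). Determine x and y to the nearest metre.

x -2385810 m, y 9528045 m

Web Mercator is spherical with R = a = 6378137 m.
x = R·λ = 6378137 × -0.374060711 = -2385810.459 m.
y = R·ln tan(π/4 + φ/2) = 6378137 × 1.493860226 = 9528045.183 m.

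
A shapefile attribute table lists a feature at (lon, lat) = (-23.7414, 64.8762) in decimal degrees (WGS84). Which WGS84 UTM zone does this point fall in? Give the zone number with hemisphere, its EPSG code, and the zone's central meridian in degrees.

UTM zone = ⌊(λ + 180)/6⌋ + 1; -23.7414° ∈ [-24°, -18°) → zone 27.
Hemisphere: N (φ ≥ 0).
Central meridian λ₀ = 6×27 − 183 = -21°.
EPSG code: 32627.

Zone 27N (EPSG:32627), central meridian -21°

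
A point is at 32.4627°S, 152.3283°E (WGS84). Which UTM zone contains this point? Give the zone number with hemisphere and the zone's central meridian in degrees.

UTM zone = ⌊(λ + 180)/6⌋ + 1; 152.3283° ∈ [150°, 156°) → zone 56.
Hemisphere: S (φ < 0).
Central meridian λ₀ = 6×56 − 183 = 153°.

Zone 56S, central meridian 153°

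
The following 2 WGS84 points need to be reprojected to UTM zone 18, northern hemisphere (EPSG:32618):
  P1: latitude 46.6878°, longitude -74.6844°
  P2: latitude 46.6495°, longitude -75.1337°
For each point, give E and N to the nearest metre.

P1: E 524133 m, N 5170520 m; P2: E 489769 m, N 5166224 m

UTM zone 18N: λ₀ = -75°, k₀ = 0.9996.
P1 (46.6878°, -74.6844°) → (524133.068, 5170519.769) m.
P2 (46.6495°, -75.1337°) → (489769.101, 5166224.194) m.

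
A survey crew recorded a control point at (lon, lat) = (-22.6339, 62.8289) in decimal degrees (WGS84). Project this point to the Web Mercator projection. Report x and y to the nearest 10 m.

x -2519590 m, y 9058420 m

Web Mercator is spherical with R = a = 6378137 m.
x = R·λ = 6378137 × -0.395036078 = -2519594.223 m.
y = R·ln tan(π/4 + φ/2) = 6378137 × 1.420229639 = 9058419.206 m.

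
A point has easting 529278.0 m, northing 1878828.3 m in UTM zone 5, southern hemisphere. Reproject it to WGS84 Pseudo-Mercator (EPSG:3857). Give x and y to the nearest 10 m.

x -16930950 m, y -12193710 m

Unproject from UTM 5S (λ₀ = -153°) → φ = -73.18350002°, λ = -152.09330068°.
Web Mercator (R = 6378137 m): x = -16930948.785 m, y = -12193713.541 m.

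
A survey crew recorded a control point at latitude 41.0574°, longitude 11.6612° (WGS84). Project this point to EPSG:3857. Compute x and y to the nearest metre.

x 1298119 m, y 5020812 m

Web Mercator is spherical with R = a = 6378137 m.
x = R·λ = 6378137 × 0.203526335 = 1298118.846 m.
y = R·ln tan(π/4 + φ/2) = 6378137 × 0.787190968 = 5020811.841 m.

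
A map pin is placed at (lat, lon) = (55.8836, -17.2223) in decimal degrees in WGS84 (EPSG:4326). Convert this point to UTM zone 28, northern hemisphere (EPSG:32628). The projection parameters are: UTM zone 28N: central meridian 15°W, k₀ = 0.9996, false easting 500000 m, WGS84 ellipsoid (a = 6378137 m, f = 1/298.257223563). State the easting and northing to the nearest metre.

E 360997 m, N 6195357 m

Zone 28 central meridian λ₀ = 6×28 − 183 = -15°; Δλ = -2.2223°.
Transverse Mercator on WGS84 with k₀ = 0.9996 gives E = 360996.632 m, N = 6195356.952 m.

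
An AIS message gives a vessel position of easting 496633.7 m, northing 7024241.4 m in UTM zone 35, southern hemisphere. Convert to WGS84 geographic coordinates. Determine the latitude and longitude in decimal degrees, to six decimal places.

Zone 35S: λ₀ = 27°, k₀ = 0.9996, false easting 500000 m, false northing 10000000 m.
Meridian distance M = (N − FN)/k₀ = -2976949.4 m.
Inverse transverse Mercator on WGS84 gives φ = -26.90360019°, λ = 26.96609958°.

lat -26.903600°, lon 26.966100°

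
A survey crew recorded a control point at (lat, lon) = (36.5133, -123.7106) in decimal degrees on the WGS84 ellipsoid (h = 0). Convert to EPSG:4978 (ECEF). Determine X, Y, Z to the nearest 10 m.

X -2848430 m, Y -4269320 m, Z 3774120 m

WGS84: a = 6378137 m, e² = 0.006694380; N(φ) = a/√(1−e²sin²φ) = 6385708.722 m.
X = (N+h)·cosφ·cosλ = -2848425.671 m; Y = (N+h)·cosφ·sinλ = -4269322.820 m; Z = (N(1−e²)+h)·sinφ = 3774120.842 m.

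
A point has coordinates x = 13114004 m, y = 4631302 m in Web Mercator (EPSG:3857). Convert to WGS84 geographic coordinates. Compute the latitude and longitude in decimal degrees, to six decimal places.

R = 6378137 m. λ = x/R = 117.80510229°.
φ = 2·arctan(exp(y/R)) − 90° = 2·arctan(2.06705) − 90° = 38.36630186°.

lat 38.366302°, lon 117.805102°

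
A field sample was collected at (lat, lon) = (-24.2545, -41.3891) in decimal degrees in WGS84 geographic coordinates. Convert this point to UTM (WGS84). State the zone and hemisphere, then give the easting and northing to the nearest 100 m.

Zone 24S: E 257400 m, N 7315500 m

Longitude -41.3891° lies in the 6° band [-42°, -36°), giving zone 24; latitude is south of the equator, so 24S.
Zone 24 central meridian λ₀ = 6×24 − 183 = -39°; Δλ = -2.3891°.
Transverse Mercator on WGS84 with k₀ = 0.9996 gives E = 257435.446 m, N = 7315518.045 m.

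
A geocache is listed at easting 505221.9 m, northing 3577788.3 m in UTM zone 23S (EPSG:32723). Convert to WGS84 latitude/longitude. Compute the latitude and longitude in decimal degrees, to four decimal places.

lat -57.9416°, lon -44.9118°

Zone 23S: λ₀ = -45°, k₀ = 0.9996, false easting 500000 m, false northing 10000000 m.
Meridian distance M = (N − FN)/k₀ = -6424781.6 m.
Inverse transverse Mercator on WGS84 gives φ = -57.94159962°, λ = -44.91180028°.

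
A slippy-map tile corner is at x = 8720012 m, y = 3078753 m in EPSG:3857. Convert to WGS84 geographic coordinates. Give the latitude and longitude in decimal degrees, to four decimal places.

R = 6378137 m. λ = x/R = 78.33320057°.
φ = 2·arctan(exp(y/R)) − 90° = 2·arctan(1.62045) − 90° = 26.64150107°.

lat 26.6415°, lon 78.3332°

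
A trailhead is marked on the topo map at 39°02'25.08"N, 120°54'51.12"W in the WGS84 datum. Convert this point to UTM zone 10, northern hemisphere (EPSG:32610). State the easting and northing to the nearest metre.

Zone 10 central meridian λ₀ = 6×10 − 183 = -123°; Δλ = +2.0858°.
Transverse Mercator on WGS84 with k₀ = 0.9996 gives E = 680518.905 m, N = 4323318.866 m.

E 680519 m, N 4323319 m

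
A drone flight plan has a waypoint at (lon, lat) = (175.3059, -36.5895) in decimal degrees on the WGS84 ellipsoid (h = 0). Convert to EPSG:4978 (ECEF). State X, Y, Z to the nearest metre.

X -5110080 m, Y 419595 m, Z -3780914 m

WGS84: a = 6378137 m, e² = 0.006694380; N(φ) = a/√(1−e²sin²φ) = 6385735.985 m.
X = (N+h)·cosφ·cosλ = -5110080.267 m; Y = (N+h)·cosφ·sinλ = 419595.314 m; Z = (N(1−e²)+h)·sinφ = -3780913.626 m.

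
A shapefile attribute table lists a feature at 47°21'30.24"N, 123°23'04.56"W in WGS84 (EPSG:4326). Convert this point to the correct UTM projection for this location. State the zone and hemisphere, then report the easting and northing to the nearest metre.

Zone 10N: E 470957 m, N 5245065 m

Longitude -123.3846° lies in the 6° band [-126°, -120°), giving zone 10; latitude is north of the equator, so 10N.
Zone 10 central meridian λ₀ = 6×10 − 183 = -123°; Δλ = -0.3846°.
Transverse Mercator on WGS84 with k₀ = 0.9996 gives E = 470956.680 m, N = 5245064.759 m.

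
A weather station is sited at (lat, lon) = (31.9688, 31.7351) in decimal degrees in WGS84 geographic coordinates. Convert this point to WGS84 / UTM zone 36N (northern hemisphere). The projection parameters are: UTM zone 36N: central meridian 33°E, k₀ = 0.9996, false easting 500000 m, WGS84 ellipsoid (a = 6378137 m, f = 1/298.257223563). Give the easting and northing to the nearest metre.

Zone 36 central meridian λ₀ = 6×36 − 183 = 33°; Δλ = -1.2649°.
Transverse Mercator on WGS84 with k₀ = 0.9996 gives E = 380478.695 m, N = 3537676.009 m.

E 380479 m, N 3537676 m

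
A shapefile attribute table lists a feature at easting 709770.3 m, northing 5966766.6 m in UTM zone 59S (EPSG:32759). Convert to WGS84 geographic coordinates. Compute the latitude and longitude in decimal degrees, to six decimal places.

Zone 59S: λ₀ = 171°, k₀ = 0.9996, false easting 500000 m, false northing 10000000 m.
Meridian distance M = (N − FN)/k₀ = -4034847.3 m.
Inverse transverse Mercator on WGS84 gives φ = -36.42140029°, λ = 173.339799497°.

lat -36.421400°, lon 173.339799°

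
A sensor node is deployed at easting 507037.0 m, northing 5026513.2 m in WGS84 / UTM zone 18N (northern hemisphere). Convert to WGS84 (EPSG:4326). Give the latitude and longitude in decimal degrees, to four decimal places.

lat 45.3921°, lon -74.9101°

Zone 18N: λ₀ = -75°, k₀ = 0.9996, false easting 500000 m.
Meridian distance M = (N − FN)/k₀ = 5028524.6 m.
Inverse transverse Mercator on WGS84 gives φ = 45.39210025°, λ = -74.91010003°.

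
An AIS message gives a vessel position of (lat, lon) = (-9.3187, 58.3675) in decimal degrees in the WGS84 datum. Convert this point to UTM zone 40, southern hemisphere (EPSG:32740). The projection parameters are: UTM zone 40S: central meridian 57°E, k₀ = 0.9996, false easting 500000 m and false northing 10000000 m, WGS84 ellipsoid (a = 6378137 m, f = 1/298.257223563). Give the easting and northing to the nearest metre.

E 650187 m, N 8969623 m

Zone 40 central meridian λ₀ = 6×40 − 183 = 57°; Δλ = +1.3675°.
Transverse Mercator on WGS84 with k₀ = 0.9996 gives E = 650187.115 m, N = 8969622.673 m.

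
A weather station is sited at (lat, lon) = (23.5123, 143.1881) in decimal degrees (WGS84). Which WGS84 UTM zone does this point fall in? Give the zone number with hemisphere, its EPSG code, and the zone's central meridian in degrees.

UTM zone = ⌊(λ + 180)/6⌋ + 1; 143.1881° ∈ [138°, 144°) → zone 54.
Hemisphere: N (φ ≥ 0).
Central meridian λ₀ = 6×54 − 183 = 141°.
EPSG code: 32654.

Zone 54N (EPSG:32654), central meridian 141°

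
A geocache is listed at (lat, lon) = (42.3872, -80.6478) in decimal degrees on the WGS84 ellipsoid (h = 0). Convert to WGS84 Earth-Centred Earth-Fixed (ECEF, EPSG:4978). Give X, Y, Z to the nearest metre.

WGS84: a = 6378137 m, e² = 0.006694380; N(φ) = a/√(1−e²sin²φ) = 6387861.413 m.
X = (N+h)·cosφ·cosλ = 766706.688 m; Y = (N+h)·cosφ·sinλ = -4655399.735 m; Z = (N(1−e²)+h)·sinφ = 4277468.290 m.

X 766707 m, Y -4655400 m, Z 4277468 m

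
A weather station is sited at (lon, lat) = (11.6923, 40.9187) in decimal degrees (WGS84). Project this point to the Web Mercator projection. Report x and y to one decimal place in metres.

Web Mercator is spherical with R = a = 6378137 m.
x = R·λ = 6378137 × 0.204069132 = 1301580.882 m.
y = R·ln tan(π/4 + φ/2) = 6378137 × 0.783983994 = 5000357.318 m.

x 1301580.9 m, y 5000357.3 m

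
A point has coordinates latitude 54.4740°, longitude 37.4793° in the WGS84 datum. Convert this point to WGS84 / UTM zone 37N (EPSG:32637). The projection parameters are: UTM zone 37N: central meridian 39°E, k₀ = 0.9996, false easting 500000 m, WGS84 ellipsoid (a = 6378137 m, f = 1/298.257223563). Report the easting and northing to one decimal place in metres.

E 401458.4 m, N 6037325.6 m

Zone 37 central meridian λ₀ = 6×37 − 183 = 39°; Δλ = -1.5207°.
Transverse Mercator on WGS84 with k₀ = 0.9996 gives E = 401458.388 m, N = 6037325.604 m.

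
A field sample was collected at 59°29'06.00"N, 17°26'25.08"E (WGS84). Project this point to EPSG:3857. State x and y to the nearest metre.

x 1941445 m, y 8285961 m

Web Mercator is spherical with R = a = 6378137 m.
x = R·λ = 6378137 × 0.304390658 = 1941445.315 m.
y = R·ln tan(π/4 + φ/2) = 6378137 × 1.299119269 = 8285960.675 m.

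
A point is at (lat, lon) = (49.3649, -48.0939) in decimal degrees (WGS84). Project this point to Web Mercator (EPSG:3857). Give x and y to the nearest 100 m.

x -5353800 m, y 6337000 m

Web Mercator is spherical with R = a = 6378137 m.
x = R·λ = 6378137 × -0.839396905 = -5353788.458 m.
y = R·ln tan(π/4 + φ/2) = 6378137 × 0.993551194 = 6337005.635 m.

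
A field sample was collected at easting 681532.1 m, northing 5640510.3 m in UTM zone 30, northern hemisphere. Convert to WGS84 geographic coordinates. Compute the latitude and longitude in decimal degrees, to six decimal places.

lat 50.887700°, lon -0.419000°

Zone 30N: λ₀ = -3°, k₀ = 0.9996, false easting 500000 m.
Meridian distance M = (N − FN)/k₀ = 5642767.4 m.
Inverse transverse Mercator on WGS84 gives φ = 50.88770012°, λ = -0.41899978°.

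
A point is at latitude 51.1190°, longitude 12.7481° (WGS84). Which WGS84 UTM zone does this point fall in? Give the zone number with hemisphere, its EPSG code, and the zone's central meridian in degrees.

UTM zone = ⌊(λ + 180)/6⌋ + 1; 12.7481° ∈ [12°, 18°) → zone 33.
Hemisphere: N (φ ≥ 0).
Central meridian λ₀ = 6×33 − 183 = 15°.
EPSG code: 32633.

Zone 33N (EPSG:32633), central meridian 15°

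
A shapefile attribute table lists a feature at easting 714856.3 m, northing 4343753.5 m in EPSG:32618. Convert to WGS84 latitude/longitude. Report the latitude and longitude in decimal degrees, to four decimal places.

Zone 18N: λ₀ = -75°, k₀ = 0.9996, false easting 500000 m.
Meridian distance M = (N − FN)/k₀ = 4345491.7 m.
Inverse transverse Mercator on WGS84 gives φ = 39.21649959°, λ = -72.51130018°.

lat 39.2165°, lon -72.5113°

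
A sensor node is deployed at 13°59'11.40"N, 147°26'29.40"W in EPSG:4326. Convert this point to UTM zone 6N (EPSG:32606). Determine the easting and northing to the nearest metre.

Zone 6 central meridian λ₀ = 6×6 − 183 = -147°; Δλ = -0.4415°.
Transverse Mercator on WGS84 with k₀ = 0.9996 gives E = 452318.870 m, N = 1546277.676 m.

E 452319 m, N 1546278 m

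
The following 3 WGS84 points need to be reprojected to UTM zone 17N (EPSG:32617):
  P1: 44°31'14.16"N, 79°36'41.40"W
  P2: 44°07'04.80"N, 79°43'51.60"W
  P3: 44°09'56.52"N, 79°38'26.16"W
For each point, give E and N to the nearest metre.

P1: E 610344 m, N 4930635 m; P2: E 601539 m, N 4885762 m; P3: E 608685 m, N 4891175 m

UTM zone 17N: λ₀ = -81°, k₀ = 0.9996.
P1 (44.5206°, -79.6115°) → (610343.951, 4930634.955) m.
P2 (44.1180°, -79.7310°) → (601539.357, 4885761.821) m.
P3 (44.1657°, -79.6406°) → (608685.218, 4891175.453) m.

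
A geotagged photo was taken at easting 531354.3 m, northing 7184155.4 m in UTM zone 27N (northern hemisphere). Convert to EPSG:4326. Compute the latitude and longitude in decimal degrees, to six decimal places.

lat 64.780500°, lon -20.340501°

Zone 27N: λ₀ = -21°, k₀ = 0.9996, false easting 500000 m.
Meridian distance M = (N − FN)/k₀ = 7187030.2 m.
Inverse transverse Mercator on WGS84 gives φ = 64.78050037°, λ = -20.34050086°.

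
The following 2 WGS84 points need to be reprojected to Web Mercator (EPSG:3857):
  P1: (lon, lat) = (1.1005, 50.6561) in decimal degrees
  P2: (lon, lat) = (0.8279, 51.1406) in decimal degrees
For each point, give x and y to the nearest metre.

Web Mercator: x = R·λ, y = R·ln tan(π/4+φ/2), R = 6378137 m.
P1 (50.6561°, 1.1005°) → (122507.100, 6560685.770) m.
P2 (51.1406°, 0.8279°) → (92161.406, 6646202.019) m.

P1: x 122507 m, y 6560686 m; P2: x 92161 m, y 6646202 m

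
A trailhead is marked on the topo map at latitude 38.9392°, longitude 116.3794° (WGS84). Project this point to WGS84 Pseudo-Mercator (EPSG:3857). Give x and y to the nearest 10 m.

Web Mercator is spherical with R = a = 6378137 m.
x = R·λ = 6378137 × 2.031203711 = 12955295.547 m.
y = R·ln tan(π/4 + φ/2) = 6378137 × 0.738925212 = 4712966.232 m.

x 12955300 m, y 4712970 m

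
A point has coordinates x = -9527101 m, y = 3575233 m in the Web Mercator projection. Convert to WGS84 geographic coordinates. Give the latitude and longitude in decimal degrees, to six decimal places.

R = 6378137 m. λ = x/R = -85.58340442°.
φ = 2·arctan(exp(y/R)) − 90° = 2·arctan(1.75163) − 90° = 30.55609634°.

lat 30.556096°, lon -85.583404°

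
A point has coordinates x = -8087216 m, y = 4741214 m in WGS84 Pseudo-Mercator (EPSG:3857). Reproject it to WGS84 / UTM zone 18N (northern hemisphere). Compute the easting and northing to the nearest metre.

Web Mercator inverse (R = 6378137 m) → φ = 39.13629843°, λ = -72.64869739°.
UTM 18N forward: E = 703223.936 m, N = 4334534.699 m.

E 703224 m, N 4334535 m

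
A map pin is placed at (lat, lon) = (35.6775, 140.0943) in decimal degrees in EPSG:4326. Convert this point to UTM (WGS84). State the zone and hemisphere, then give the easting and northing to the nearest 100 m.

Longitude 140.0943° lies in the 6° band [138°, 144°), giving zone 54; latitude is north of the equator, so 54N.
Zone 54 central meridian λ₀ = 6×54 − 183 = 141°; Δλ = -0.9057°.
Transverse Mercator on WGS84 with k₀ = 0.9996 gives E = 418039.257 m, N = 3948557.279 m.

Zone 54N: E 418000 m, N 3948600 m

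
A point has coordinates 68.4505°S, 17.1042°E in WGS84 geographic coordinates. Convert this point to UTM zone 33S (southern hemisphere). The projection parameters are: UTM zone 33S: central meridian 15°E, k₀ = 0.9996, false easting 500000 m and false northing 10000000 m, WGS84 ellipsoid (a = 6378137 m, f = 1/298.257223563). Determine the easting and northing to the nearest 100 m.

Zone 33 central meridian λ₀ = 6×33 − 183 = 15°; Δλ = +2.1042°.
Transverse Mercator on WGS84 with k₀ = 0.9996 gives E = 586238.487 m, N = 2405434.501 m.

E 586200 m, N 2405400 m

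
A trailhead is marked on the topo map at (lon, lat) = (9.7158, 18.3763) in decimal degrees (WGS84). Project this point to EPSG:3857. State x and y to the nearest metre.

Web Mercator is spherical with R = a = 6378137 m.
x = R·λ = 6378137 × 0.169572699 = 1081557.909 m.
y = R·ln tan(π/4 + φ/2) = 6378137 × 0.326371349 = 2081641.177 m.

x 1081558 m, y 2081641 m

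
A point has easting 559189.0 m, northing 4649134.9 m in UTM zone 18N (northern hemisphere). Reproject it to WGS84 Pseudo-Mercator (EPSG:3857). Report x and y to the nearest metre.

Unproject from UTM 18N (λ₀ = -75°) → φ = 41.99199961°, λ = -74.28540059°.
Web Mercator (R = 6378137 m): x = -8269412.967 m, y = 5159781.100 m.

x -8269413 m, y 5159781 m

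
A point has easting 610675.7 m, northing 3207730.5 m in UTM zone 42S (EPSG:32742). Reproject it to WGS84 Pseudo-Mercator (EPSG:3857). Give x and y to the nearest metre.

x 7910664 m, y -8683223 m

Unproject from UTM 42S (λ₀ = 69°) → φ = -61.24899999°, λ = 71.06270077°.
Web Mercator (R = 6378137 m): x = 7910663.664 m, y = -8683222.783 m.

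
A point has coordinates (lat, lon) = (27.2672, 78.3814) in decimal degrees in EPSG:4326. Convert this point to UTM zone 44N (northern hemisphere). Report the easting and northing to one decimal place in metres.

Zone 44 central meridian λ₀ = 6×44 − 183 = 81°; Δλ = -2.6186°.
Transverse Mercator on WGS84 with k₀ = 0.9996 gives E = 240759.251 m, N = 3018745.952 m.

E 240759.3 m, N 3018746.0 m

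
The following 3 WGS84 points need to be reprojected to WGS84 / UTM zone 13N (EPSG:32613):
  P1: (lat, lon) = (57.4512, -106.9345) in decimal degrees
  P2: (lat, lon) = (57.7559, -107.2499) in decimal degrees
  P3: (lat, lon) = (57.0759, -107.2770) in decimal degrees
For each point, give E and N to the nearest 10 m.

P1: E 383920 m, N 6369270 m; P2: E 366120 m, N 6403760 m; P3: E 361970 m, N 6328140 m

UTM zone 13N: λ₀ = -105°, k₀ = 0.9996.
P1 (57.4512°, -106.9345°) → (383918.388, 6369265.324) m.
P2 (57.7559°, -107.2499°) → (366121.215, 6403757.939) m.
P3 (57.0759°, -107.2770°) → (361973.659, 6328137.456) m.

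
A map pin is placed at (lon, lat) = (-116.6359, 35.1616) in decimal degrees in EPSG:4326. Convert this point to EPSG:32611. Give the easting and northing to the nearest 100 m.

E 533200 m, N 3891000 m

Zone 11 central meridian λ₀ = 6×11 − 183 = -117°; Δλ = +0.3641°.
Transverse Mercator on WGS84 with k₀ = 0.9996 gives E = 533159.351 m, N = 3891024.805 m.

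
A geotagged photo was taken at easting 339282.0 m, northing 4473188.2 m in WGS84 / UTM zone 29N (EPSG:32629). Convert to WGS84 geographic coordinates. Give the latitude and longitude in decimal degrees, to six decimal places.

lat 40.393800°, lon -10.893700°

Zone 29N: λ₀ = -9°, k₀ = 0.9996, false easting 500000 m.
Meridian distance M = (N − FN)/k₀ = 4474978.2 m.
Inverse transverse Mercator on WGS84 gives φ = 40.39380030°, λ = -10.89369991°.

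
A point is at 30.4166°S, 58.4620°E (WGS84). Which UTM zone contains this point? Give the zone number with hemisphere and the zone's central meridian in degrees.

Zone 40S, central meridian 57°

UTM zone = ⌊(λ + 180)/6⌋ + 1; 58.4620° ∈ [54°, 60°) → zone 40.
Hemisphere: S (φ < 0).
Central meridian λ₀ = 6×40 − 183 = 57°.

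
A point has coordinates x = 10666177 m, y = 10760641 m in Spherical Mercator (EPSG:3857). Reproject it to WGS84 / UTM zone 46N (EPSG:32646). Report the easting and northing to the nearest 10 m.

E 612420 m, N 7660480 m

Web Mercator inverse (R = 6378137 m) → φ = 69.03170135°, λ = 95.81589822°.
UTM 46N forward: E = 612423.790 m, N = 7660477.327 m.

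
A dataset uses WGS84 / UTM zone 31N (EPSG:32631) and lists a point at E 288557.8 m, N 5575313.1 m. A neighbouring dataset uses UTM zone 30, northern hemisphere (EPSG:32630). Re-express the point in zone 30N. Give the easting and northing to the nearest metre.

E 715914 m, N 5575493 m

UTM 31N → geographic: φ = 50.29199984°, λ = 0.03140013°.
UTM 30N (λ₀ = -3°) forward: E = 715914.468 m, N = 5575493.413 m.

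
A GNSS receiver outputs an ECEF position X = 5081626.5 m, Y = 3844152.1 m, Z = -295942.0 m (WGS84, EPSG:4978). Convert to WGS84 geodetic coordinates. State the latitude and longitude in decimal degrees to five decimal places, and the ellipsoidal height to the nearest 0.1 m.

λ = atan2(Y, X) = 37.10680012°; p = √(X²+Y²) = 6371846.9 m.
Bowring's method on WGS84 (a = 6378137 m, b = 6356752.314 m) gives φ = -2.67709954°, h = 625.037 m.

lat -2.67710°, lon 37.10680°, h 625.0 m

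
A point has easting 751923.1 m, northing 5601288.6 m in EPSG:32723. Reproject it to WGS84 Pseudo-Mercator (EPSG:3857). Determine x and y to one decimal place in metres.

x -4682287.0 m, y -4822601.5 m

Unproject from UTM 23S (λ₀ = -45°) → φ = -39.70109976°, λ = -42.06169985°.
Web Mercator (R = 6378137 m): x = -4682287.010 m, y = -4822601.506 m.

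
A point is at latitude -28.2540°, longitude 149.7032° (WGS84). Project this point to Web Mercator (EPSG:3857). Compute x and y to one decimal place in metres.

x 16664884.0 m, y -3281035.3 m

Web Mercator is spherical with R = a = 6378137 m.
x = R·λ = 6378137 × 2.612813741 = 16664883.994 m.
y = R·ln tan(π/4 + φ/2) = 6378137 × -0.514419067 = -3281035.285 m.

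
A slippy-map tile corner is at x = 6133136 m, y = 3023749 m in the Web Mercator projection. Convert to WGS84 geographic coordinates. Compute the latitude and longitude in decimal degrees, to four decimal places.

R = 6378137 m. λ = x/R = 55.09489808°.
φ = 2·arctan(exp(y/R)) − 90° = 2·arctan(1.60654) − 90° = 26.19900085°.

lat 26.1990°, lon 55.0949°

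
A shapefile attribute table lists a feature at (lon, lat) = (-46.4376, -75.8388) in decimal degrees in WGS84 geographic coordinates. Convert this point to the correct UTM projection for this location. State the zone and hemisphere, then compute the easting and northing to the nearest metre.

Longitude -46.4376° lies in the 6° band [-48°, -42°), giving zone 23; latitude is south of the equator, so 23S.
Zone 23 central meridian λ₀ = 6×23 − 183 = -45°; Δλ = -1.4376°.
Transverse Mercator on WGS84 with k₀ = 0.9996 gives E = 460743.364 m, N = 1582324.182 m.

Zone 23S: E 460743 m, N 1582324 m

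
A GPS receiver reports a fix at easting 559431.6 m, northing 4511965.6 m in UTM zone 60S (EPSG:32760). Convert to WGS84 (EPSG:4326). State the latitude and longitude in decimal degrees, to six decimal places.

lat -49.542000°, lon 177.821500°

Zone 60S: λ₀ = 177°, k₀ = 0.9996, false easting 500000 m, false northing 10000000 m.
Meridian distance M = (N − FN)/k₀ = -5490230.5 m.
Inverse transverse Mercator on WGS84 gives φ = -49.54200014°, λ = 177.82150021°.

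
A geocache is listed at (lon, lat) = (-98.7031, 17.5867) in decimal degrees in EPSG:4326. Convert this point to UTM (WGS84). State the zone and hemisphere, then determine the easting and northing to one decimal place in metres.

Longitude -98.7031° lies in the 6° band [-102°, -96°), giving zone 14; latitude is north of the equator, so 14N.
Zone 14 central meridian λ₀ = 6×14 − 183 = -99°; Δλ = +0.2969°.
Transverse Mercator on WGS84 with k₀ = 0.9996 gives E = 531503.134 m, N = 1944485.265 m.

Zone 14N: E 531503.1 m, N 1944485.3 m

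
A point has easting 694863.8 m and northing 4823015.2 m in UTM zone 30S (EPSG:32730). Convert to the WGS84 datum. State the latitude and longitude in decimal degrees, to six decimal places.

lat -46.718000°, lon -0.450200°

Zone 30S: λ₀ = -3°, k₀ = 0.9996, false easting 500000 m, false northing 10000000 m.
Meridian distance M = (N − FN)/k₀ = -5179056.4 m.
Inverse transverse Mercator on WGS84 gives φ = -46.71800011°, λ = -0.45020013°.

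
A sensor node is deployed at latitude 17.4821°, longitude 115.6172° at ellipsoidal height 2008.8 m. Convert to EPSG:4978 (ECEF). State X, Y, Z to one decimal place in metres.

WGS84: a = 6378137 m, e² = 0.006694380; N(φ) = a/√(1−e²sin²φ) = 6380064.496 m.
X = (N+h)·cosφ·cosλ = -2631879.457 m; Y = (N+h)·cosφ·sinλ = 5488926.961 m; Z = (N(1−e²)+h)·sinφ = 1904394.201 m.

X -2631879.5 m, Y 5488927.0 m, Z 1904394.2 m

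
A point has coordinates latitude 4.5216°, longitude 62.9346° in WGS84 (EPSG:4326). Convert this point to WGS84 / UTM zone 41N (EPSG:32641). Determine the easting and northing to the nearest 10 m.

E 492750 m, N 499780 m

Zone 41 central meridian λ₀ = 6×41 − 183 = 63°; Δλ = -0.0654°.
Transverse Mercator on WGS84 with k₀ = 0.9996 gives E = 492745.114 m, N = 499783.388 m.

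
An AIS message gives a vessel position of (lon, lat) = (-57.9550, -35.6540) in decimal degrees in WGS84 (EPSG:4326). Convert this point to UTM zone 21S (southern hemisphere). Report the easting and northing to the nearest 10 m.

Zone 21 central meridian λ₀ = 6×21 − 183 = -57°; Δλ = -0.9550°.
Transverse Mercator on WGS84 with k₀ = 0.9996 gives E = 413552.422 m, N = 6054006.932 m.

E 413550 m, N 6054010 m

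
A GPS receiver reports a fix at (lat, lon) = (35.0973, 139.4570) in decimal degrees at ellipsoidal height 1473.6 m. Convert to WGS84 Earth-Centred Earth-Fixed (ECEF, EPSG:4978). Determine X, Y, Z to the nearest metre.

X -3970903 m, Y 3396629 m, Z 3647551 m

WGS84: a = 6378137 m, e² = 0.006694380; N(φ) = a/√(1−e²sin²φ) = 6385206.377 m.
X = (N+h)·cosφ·cosλ = -3970902.760 m; Y = (N+h)·cosφ·sinλ = 3396628.654 m; Z = (N(1−e²)+h)·sinφ = 3647551.341 m.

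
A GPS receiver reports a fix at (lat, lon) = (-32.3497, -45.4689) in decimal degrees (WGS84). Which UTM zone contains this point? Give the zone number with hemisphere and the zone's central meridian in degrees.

UTM zone = ⌊(λ + 180)/6⌋ + 1; -45.4689° ∈ [-48°, -42°) → zone 23.
Hemisphere: S (φ < 0).
Central meridian λ₀ = 6×23 − 183 = -45°.

Zone 23S, central meridian -45°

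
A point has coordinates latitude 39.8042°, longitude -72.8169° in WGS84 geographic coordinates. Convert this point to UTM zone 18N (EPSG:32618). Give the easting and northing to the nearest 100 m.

Zone 18 central meridian λ₀ = 6×18 − 183 = -75°; Δλ = +2.1831°.
Transverse Mercator on WGS84 with k₀ = 0.9996 gives E = 686888.170 m, N = 4408305.576 m.

E 686900 m, N 4408300 m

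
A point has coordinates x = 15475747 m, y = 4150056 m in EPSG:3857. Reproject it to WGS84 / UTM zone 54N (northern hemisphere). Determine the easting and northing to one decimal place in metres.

Web Mercator inverse (R = 6378137 m) → φ = 34.89820352°, λ = 139.02100063°.
UTM 54N forward: E = 319177.1498 m, N = 3863541.363 m.

E 319177.1 m, N 3863541.4 m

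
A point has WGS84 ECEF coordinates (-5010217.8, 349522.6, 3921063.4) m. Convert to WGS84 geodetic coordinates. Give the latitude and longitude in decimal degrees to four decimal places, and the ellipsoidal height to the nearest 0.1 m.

lat 38.1665°, lon 176.0094°, h 1735.7 m

λ = atan2(Y, X) = 176.00939962°; p = √(X²+Y²) = 5022394.7 m.
Bowring's method on WGS84 (a = 6378137 m, b = 6356752.314 m) gives φ = 38.16650018°, h = 1735.747 m.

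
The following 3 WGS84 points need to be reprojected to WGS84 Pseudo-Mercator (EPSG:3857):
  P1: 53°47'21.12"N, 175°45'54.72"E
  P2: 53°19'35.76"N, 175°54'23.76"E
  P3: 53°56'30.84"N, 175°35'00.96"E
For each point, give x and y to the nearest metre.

P1: x 19566093 m, y 7130334 m; P2: x 19581833 m, y 7043640 m; P3: x 19545877 m, y 7159161 m

Web Mercator: x = R·λ, y = R·ln tan(π/4+φ/2), R = 6378137 m.
P1 (53.7892°, 175.7652°) → (19566092.563, 7130333.951) m.
P2 (53.3266°, 175.9066°) → (19581833.139, 7043640.063) m.
P3 (53.9419°, 175.5836°) → (19545876.944, 7159160.519) m.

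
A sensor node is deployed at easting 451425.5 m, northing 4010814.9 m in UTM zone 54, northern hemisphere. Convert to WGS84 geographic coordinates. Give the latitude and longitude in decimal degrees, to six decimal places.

Zone 54N: λ₀ = 141°, k₀ = 0.9996, false easting 500000 m.
Meridian distance M = (N − FN)/k₀ = 4012419.9 m.
Inverse transverse Mercator on WGS84 gives φ = 36.24100009°, λ = 140.45940040°.

lat 36.241000°, lon 140.459400°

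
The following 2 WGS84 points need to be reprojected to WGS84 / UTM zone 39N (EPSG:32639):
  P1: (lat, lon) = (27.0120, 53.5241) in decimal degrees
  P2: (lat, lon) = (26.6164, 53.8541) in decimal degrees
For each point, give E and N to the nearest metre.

UTM zone 39N: λ₀ = 51°, k₀ = 0.9996.
P1 (27.0120°, 53.5241°) → (750450.395, 2990270.953) m.
P2 (26.6164°, 53.8541°) → (784195.409, 2947122.111) m.

P1: E 750450 m, N 2990271 m; P2: E 784195 m, N 2947122 m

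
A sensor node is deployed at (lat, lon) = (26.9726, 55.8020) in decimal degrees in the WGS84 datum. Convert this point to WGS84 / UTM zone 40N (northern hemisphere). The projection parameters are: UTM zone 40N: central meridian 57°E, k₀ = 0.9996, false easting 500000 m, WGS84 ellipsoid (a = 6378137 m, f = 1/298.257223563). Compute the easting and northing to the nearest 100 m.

E 381100 m, N 2984000 m

Zone 40 central meridian λ₀ = 6×40 − 183 = 57°; Δλ = -1.1980°.
Transverse Mercator on WGS84 with k₀ = 0.9996 gives E = 381106.275 m, N = 2983964.270 m.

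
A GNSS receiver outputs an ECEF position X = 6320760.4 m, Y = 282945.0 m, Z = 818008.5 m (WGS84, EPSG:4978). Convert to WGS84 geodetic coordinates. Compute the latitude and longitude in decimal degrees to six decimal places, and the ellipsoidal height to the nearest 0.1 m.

λ = atan2(Y, X) = 2.56309966°; p = √(X²+Y²) = 6327090.2 m.
Bowring's method on WGS84 (a = 6378137 m, b = 6356752.314 m) gives φ = 7.41579958°, h = 1966.139 m.

lat 7.415800°, lon 2.563100°, h 1966.1 m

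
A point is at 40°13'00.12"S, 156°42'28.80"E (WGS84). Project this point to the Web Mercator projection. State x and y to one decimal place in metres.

Web Mercator is spherical with R = a = 6378137 m.
x = R·λ = 6378137 × 2.735070564 = 17444654.763 m.
y = R·ln tan(π/4 + φ/2) = 6378137 × -0.767854733 = -4897482.683 m.

x 17444654.8 m, y -4897482.7 m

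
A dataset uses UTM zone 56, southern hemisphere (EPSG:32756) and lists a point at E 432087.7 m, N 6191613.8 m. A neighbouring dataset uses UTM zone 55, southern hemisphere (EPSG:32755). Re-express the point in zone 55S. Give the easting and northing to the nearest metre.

E 983715 m, N 6179289 m

UTM 56S → geographic: φ = -34.41470014°, λ = 152.26100010°.
UTM 55S (λ₀ = 147°) forward: E = 983715.311 m, N = 6179288.907 m.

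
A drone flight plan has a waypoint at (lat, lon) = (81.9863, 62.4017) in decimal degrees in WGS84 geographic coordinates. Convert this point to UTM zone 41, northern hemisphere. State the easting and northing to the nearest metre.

E 490688 m, N 9103348 m

Zone 41 central meridian λ₀ = 6×41 − 183 = 63°; Δλ = -0.5983°.
Transverse Mercator on WGS84 with k₀ = 0.9996 gives E = 490688.224 m, N = 9103347.820 m.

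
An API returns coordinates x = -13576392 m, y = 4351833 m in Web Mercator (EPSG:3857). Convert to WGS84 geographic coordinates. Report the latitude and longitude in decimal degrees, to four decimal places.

lat 36.3713°, lon -121.9588°

R = 6378137 m. λ = x/R = -121.95880437°.
φ = 2·arctan(exp(y/R)) − 90° = 2·arctan(1.97843) − 90° = 36.37130223°.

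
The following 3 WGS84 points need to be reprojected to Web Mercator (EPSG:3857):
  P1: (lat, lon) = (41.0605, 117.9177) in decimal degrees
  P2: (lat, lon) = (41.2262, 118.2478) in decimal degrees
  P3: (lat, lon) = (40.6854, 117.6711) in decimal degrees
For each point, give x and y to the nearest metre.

Web Mercator: x = R·λ, y = R·ln tan(π/4+φ/2), R = 6378137 m.
P1 (41.0605°, 117.9177°) → (13126538.320, 5021269.4998) m.
P2 (41.2262°, 118.2478°) → (13163284.883, 5045763.582) m.
P3 (40.6854°, 117.6711°) → (13099086.933, 4966048.396) m.

P1: x 13126538 m, y 5021269 m; P2: x 13163285 m, y 5045764 m; P3: x 13099087 m, y 4966048 m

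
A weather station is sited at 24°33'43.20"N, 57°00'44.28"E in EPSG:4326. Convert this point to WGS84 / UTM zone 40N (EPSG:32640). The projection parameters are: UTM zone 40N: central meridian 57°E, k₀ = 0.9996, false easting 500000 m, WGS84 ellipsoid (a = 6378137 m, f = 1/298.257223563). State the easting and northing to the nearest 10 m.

Zone 40 central meridian λ₀ = 6×40 − 183 = 57°; Δλ = +0.0123°.
Transverse Mercator on WGS84 with k₀ = 0.9996 gives E = 501245.553 m, N = 2716450.108 m.

E 501250 m, N 2716450 m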